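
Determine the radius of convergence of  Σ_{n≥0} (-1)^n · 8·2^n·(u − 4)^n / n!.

R = ∞

By the ratio test, |a_{n+1}/a_n| = 8/8 · 2 · 1/(n+1) → 0.
Since the limit is 0 < 1 for every u, the series converges on all of ℝ and R = ∞.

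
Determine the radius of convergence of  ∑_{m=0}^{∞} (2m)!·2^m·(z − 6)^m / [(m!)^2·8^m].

The ratio of consecutive coefficients is (2m+1)·(2m+2)/(m+1)² · 2/8 → 1.
So the series converges when |z − 6| < 1 and diverges when |z − 6| > 1; R = 1.

R = 1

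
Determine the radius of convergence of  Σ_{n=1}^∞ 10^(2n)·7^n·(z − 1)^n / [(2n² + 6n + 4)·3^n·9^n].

Ratio test: |a_{n+1}/a_n| = [(2n² + 6n + 4)/(2(n+1)² + 6(n+1) + 4)] · 100·7/(3·9) → 700/27 as n → ∞.
The series converges when 700/27 · |z − 1| < 1, giving R = 27/700.

R = 27/700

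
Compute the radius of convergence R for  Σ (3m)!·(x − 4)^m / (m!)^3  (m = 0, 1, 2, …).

Ratio test: |a_{m+1}/a_m| = (3m+1)·(3m+2)·(3m+3)/(m+1)³ → 27 as m → ∞.
Thus R = 1/(27) = 1/27.

R = 1/27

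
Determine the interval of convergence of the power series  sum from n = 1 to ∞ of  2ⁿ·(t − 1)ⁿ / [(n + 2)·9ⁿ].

Apply the ratio test: |a_{n+1}| / |a_n| = [(n + 2)/((n+1) + 2)] · 2/9, which tends to 2/9 as n → ∞.
Thus R = 1/(2/9) = 9/2.
Check t = 11/2: the terms are asymptotic to a nonzero constant times 1/n, so the series diverges by limit comparison with Σ 1/n.
When t = -7/2, the terms alternate in sign and decrease monotonically to 0 in absolute value (size ~ c/n), so the alternating series test gives convergence.

[-7/2, 11/2)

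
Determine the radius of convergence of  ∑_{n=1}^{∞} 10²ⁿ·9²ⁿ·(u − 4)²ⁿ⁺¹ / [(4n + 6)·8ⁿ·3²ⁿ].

The ratio of consecutive coefficients is [(4n + 6)/(4(n+1) + 6)] · 100·81/(8·9) → 225/2.
Successive powers of (u − 4) differ by 2, so the series converges when |u − 4|² · 225/2 < 1, i.e. |u − 4| < √(2/225). So R = √2/15.

R = √2/15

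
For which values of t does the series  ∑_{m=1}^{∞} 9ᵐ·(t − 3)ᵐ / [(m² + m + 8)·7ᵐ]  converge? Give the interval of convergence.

[20/9, 34/9]

Ratio test: |a_{m+1}/a_m| = [(m² + m + 8)/((m+1)² + (m+1) + 8)] · 9/7 → 9/7 as m → ∞.
Convergence for |t − 3| · 9/7 < 1, i.e. |t − 3| < 7/9. So R = 7/9.
When t = 34/9, the terms are on the order of 1/m², so the series converges absolutely by comparison with the p-series (p = 2 > 1).
When t = 20/9, absolute convergence follows by limit comparison with Σ 1/m².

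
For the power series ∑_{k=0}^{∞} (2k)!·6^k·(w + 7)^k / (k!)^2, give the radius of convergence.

R = 1/24

Ratio test: |a_{k+1}/a_k| = (2k+1)·(2k+2)/(k+1)² · 6 → 24 as k → ∞.
Hence the series converges for |w + 7| < 1/(24) = 1/24, so the radius of convergence is 1/24.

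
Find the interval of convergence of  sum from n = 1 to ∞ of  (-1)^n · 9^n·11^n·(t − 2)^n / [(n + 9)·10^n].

(188/99, 208/99]

Apply the ratio test: |a_{n+1}| / |a_n| = [(n + 9)/((n+1) + 9)] · 9·11/10, which tends to 99/10 as n → ∞.
Thus R = 1/(99/10) = 10/99.
Check t = 208/99: the terms alternate in sign and decrease monotonically to 0 in absolute value (size ~ c/n), so the alternating series test gives convergence.
Check t = 188/99: comparison with the harmonic series Σ 1/n shows the series diverges.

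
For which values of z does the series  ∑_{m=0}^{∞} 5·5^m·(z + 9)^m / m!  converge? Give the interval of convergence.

(−∞, ∞)

Ratio test: |a_{m+1}/a_m| = 5/5 · 5 · 1/(m+1) → 0 as m → ∞.
The limit is 0, so the series converges for all z; R = ∞.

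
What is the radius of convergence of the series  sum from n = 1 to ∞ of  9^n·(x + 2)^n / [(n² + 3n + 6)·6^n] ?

Ratio test: |a_{n+1}/a_n| = [(n² + 3n + 6)/((n+1)² + 3(n+1) + 6)] · 9/6 → 3/2 as n → ∞.
Convergence for |x + 2| · 3/2 < 1, i.e. |x + 2| < 2/3. So R = 2/3.

R = 2/3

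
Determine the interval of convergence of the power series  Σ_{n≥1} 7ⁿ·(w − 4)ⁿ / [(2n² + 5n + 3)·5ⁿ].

Ratio test: |a_{n+1}/a_n| = [(2n² + 5n + 3)/(2(n+1)² + 5(n+1) + 3)] · 7/5 → 7/5 as n → ∞.
Hence the series converges for |w − 4| < 1/(7/5) = 5/7, so the radius of convergence is 5/7.
Endpoint w = 33/7: the terms are on the order of 1/n², so the series converges absolutely by comparison with the p-series (p = 2 > 1).
At w = 23/7: the series is dominated by a constant times Σ 1/n², which converges (p = 2 > 1).

[23/7, 33/7]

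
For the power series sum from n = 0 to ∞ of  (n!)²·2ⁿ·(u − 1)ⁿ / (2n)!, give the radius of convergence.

R = 2

The ratio of consecutive coefficients is (n+1)²/[(2n+1)·(2n+2)] · 2 → 1/2.
Thus R = 1/(1/2) = 2.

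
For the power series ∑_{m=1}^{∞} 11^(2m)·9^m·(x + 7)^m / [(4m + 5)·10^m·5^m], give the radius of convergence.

R = 50/1089

Ratio test: |a_{m+1}/a_m| = [(4m + 5)/(4(m+1) + 5)] · 121·9/(10·5) → 1089/50 as m → ∞.
Convergence for |x + 7| · 1089/50 < 1, i.e. |x + 7| < 50/1089. So R = 50/1089.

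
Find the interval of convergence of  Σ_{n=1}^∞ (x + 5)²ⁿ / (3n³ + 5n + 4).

[-6, -4]

Apply the ratio test: |a_{n+1}| / |a_n| = (3n³ + 5n + 4)/(3(n+1)³ + 5(n+1) + 4), which tends to 1 as n → ∞.
Since the exponent of (x + 5) increases by 2 each term, convergence requires |x + 5|² < 1, hence R = 1.
Endpoint x = -4: the terms are on the order of 1/n³, so the series converges absolutely by comparison with the p-series (p = 3 > 1).
Check x = -6: the series is dominated by a constant times Σ 1/n³, which converges (p = 3 > 1).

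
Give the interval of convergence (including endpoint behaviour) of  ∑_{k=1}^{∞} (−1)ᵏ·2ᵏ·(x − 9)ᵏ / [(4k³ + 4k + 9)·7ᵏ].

Apply the ratio test: |a_{k+1}| / |a_k| = [(4k³ + 4k + 9)/(4(k+1)³ + 4(k+1) + 9)] · 2/7, which tends to 2/7 as k → ∞.
Hence the series converges for |x − 9| < 1/(2/7) = 7/2, so the radius of convergence is 7/2.
Check x = 25/2: the series is dominated by a constant times Σ 1/k³, which converges (p = 3 > 1).
Check x = 11/2: the series is dominated by a constant times Σ 1/k³, which converges (p = 3 > 1).

[11/2, 25/2]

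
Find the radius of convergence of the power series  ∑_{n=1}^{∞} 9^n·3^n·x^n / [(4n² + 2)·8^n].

R = 8/27

The ratio of consecutive coefficients is [(4n² + 2)/(4(n+1)² + 2)] · 9·3/8 → 27/8.
The series converges when 27/8 · |x| < 1, giving R = 8/27.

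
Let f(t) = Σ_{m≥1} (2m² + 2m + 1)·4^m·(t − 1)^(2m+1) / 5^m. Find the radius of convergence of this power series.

R = √5/2

Ratio test: |a_{m+1}/a_m| = [(2(m+1)² + 2(m+1) + 1)/(2m² + 2m + 1)] · 4/5 → 4/5 as m → ∞.
Writing y = (t − 1)², the series in y has radius 5/4, so |t − 1| < √(5/4) and R = √5/2.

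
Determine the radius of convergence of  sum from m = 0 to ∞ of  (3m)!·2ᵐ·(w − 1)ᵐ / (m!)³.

The ratio of consecutive coefficients is (3m+1)·(3m+2)·(3m+3)/(m+1)³ · 2 → 54.
Convergence for |w − 1| · 54 < 1, i.e. |w − 1| < 1/54. So R = 1/54.

R = 1/54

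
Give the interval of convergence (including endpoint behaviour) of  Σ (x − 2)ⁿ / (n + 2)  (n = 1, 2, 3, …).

[1, 3)

The ratio of consecutive coefficients is (n + 2)/((n+1) + 2) → 1.
So the series converges when |x − 2| < 1 and diverges when |x − 2| > 1; R = 1.
Check x = 3: comparison with the harmonic series Σ 1/n shows the series diverges.
When x = 1, an alternating series whose terms decrease to 0 in absolute value, so it converges by the Leibniz criterion.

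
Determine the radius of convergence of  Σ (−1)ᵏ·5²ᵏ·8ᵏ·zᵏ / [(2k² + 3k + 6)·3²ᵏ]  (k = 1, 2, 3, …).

By the ratio test, |a_{k+1}/a_k| = [(2k² + 3k + 6)/(2(k+1)² + 3(k+1) + 6)] · 25·8/9 → 200/9.
Hence the series converges for |z| < 1/(200/9) = 9/200, so the radius of convergence is 9/200.

R = 9/200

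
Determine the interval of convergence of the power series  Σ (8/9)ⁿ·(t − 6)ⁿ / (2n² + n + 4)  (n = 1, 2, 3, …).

[39/8, 57/8]

Ratio test: |a_{n+1}/a_n| = [(2n² + n + 4)/(2(n+1)² + (n+1) + 4)] · 8/9 → 8/9 as n → ∞.
The series converges when 8/9 · |t − 6| < 1, giving R = 9/8.
Check t = 57/8: absolute convergence follows by limit comparison with Σ 1/n².
Endpoint t = 39/8: the terms are on the order of 1/n², so the series converges absolutely by comparison with the p-series (p = 2 > 1).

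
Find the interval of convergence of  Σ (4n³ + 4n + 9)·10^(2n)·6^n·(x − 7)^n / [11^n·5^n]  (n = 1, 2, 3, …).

Ratio test: |a_{n+1}/a_n| = [(4(n+1)³ + 4(n+1) + 9)/(4n³ + 4n + 9)] · 100·6/(11·5) → 120/11 as n → ∞.
The series converges when 120/11 · |x − 7| < 1, giving R = 11/120.
Check x = 851/120: the terms do not tend to 0, so the series diverges.
Check x = 829/120: the terms do not tend to 0, so the series diverges.

(829/120, 851/120)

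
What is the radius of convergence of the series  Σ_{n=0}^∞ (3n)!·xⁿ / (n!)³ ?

R = 1/27

The ratio of consecutive coefficients is (3n+1)·(3n+2)·(3n+3)/(n+1)³ → 27.
The series converges when 27 · |x| < 1, giving R = 1/27.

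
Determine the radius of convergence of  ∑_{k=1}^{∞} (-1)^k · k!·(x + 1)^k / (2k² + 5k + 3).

Apply the ratio test: |a_{k+1}| / |a_k| = (k+1) · (2k² + 5k + 3)/(2(k+1)² + 5(k+1) + 3), which tends to ∞ as k → ∞.
The terms grow without bound for any (x + 1) ≠ 0, so R = 0 (convergence only at x = -1).

R = 0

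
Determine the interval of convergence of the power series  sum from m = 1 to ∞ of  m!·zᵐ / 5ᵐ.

By the ratio test, |a_{m+1}/a_m| = (m+1) · 1/5 → ∞.
The ratio grows without bound, so the series diverges whenever z ≠ 0; it converges only at z = 0. R = 0.

{0}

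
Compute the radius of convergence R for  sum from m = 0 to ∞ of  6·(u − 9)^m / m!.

Ratio test: |a_{m+1}/a_m| = 6/6 · 1/(m+1) → 0 as m → ∞.
The ratio tends to 0 regardless of u, hence R = ∞.

R = ∞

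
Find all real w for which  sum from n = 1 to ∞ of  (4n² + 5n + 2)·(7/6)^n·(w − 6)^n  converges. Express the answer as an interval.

By the ratio test, |a_{n+1}/a_n| = [(4(n+1)² + 5(n+1) + 2)/(4n² + 5n + 2)] · 7/6 → 7/6.
Thus R = 1/(7/6) = 6/7.
Check w = 48/7: the n-th term does not approach 0; divergence by the term test.
When w = 36/7, the terms have absolute value of order n², which does not tend to 0, so the series diverges by the divergence test.

(36/7, 48/7)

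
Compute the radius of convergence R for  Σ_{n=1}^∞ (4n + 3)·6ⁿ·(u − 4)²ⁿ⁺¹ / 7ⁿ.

By the ratio test, |a_{n+1}/a_n| = [(4(n+1) + 3)/(4n + 3)] · 6/7 → 6/7.
Writing y = (u − 4)², the series in y has radius 7/6, so |u − 4| < √(7/6) and R = √42/6.

R = √42/6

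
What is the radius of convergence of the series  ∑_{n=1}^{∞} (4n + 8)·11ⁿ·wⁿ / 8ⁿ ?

The ratio of consecutive coefficients is [(4(n+1) + 8)/(4n + 8)] · 11/8 → 11/8.
Thus R = 1/(11/8) = 8/11.

R = 8/11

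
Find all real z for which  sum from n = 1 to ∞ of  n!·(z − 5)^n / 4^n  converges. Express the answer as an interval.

Ratio test: |a_{n+1}/a_n| = (n+1) · 1/4 → ∞ as n → ∞.
Since the ratio → ∞, the series diverges for every z ≠ 5, and R = 0.

{5}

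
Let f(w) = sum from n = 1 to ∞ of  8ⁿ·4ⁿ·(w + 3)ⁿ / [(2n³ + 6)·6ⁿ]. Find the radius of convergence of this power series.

The ratio of consecutive coefficients is [(2n³ + 6)/(2(n+1)³ + 6)] · 8·4/6 → 16/3.
Hence the series converges for |w + 3| < 1/(16/3) = 3/16, so the radius of convergence is 3/16.

R = 3/16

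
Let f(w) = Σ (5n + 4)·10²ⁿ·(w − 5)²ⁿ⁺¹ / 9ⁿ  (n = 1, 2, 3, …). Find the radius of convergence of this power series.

R = 3/10

By the ratio test, |a_{n+1}/a_n| = [(5(n+1) + 4)/(5n + 4)] · 100/9 → 100/9.
Successive powers of (w − 5) differ by 2, so the series converges when |w − 5|² · 100/9 < 1, i.e. |w − 5| < √(9/100) = 3/10. So R = 3/10.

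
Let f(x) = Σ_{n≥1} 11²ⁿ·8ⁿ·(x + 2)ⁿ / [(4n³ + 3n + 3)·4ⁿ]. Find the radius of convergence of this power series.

Ratio test: |a_{n+1}/a_n| = [(4n³ + 3n + 3)/(4(n+1)³ + 3(n+1) + 3)] · 121·8/4 → 242 as n → ∞.
Convergence for |x + 2| · 242 < 1, i.e. |x + 2| < 1/242. So R = 1/242.

R = 1/242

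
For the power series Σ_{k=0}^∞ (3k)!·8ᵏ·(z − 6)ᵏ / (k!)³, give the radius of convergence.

R = 1/216

Ratio test: |a_{k+1}/a_k| = (3k+1)·(3k+2)·(3k+3)/(k+1)³ · 8 → 216 as k → ∞.
Thus R = 1/(216) = 1/216.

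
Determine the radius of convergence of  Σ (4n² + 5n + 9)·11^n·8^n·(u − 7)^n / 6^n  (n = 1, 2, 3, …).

The ratio of consecutive coefficients is [(4(n+1)² + 5(n+1) + 9)/(4n² + 5n + 9)] · 11·8/6 → 44/3.
The series converges when 44/3 · |u − 7| < 1, giving R = 3/44.

R = 3/44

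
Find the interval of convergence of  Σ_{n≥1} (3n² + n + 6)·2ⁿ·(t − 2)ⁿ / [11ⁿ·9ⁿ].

(-95/2, 103/2)

The ratio of consecutive coefficients is [(3(n+1)² + (n+1) + 6)/(3n² + n + 6)] · 2/(11·9) → 2/99.
Convergence for |t − 2| · 2/99 < 1, i.e. |t − 2| < 99/2. So R = 99/2.
Endpoint t = 103/2: the n-th term does not approach 0; divergence by the term test.
When t = -95/2, the n-th term does not approach 0; divergence by the term test.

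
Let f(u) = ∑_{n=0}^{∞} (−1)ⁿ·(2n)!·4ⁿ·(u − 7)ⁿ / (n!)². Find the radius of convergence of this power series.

R = 1/16

Ratio test: |a_{n+1}/a_n| = (2n+1)·(2n+2)/(n+1)² · 4 → 16 as n → ∞.
Thus R = 1/(16) = 1/16.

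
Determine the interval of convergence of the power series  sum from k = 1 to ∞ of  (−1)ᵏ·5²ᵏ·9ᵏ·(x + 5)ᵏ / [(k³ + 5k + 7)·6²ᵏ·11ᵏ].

[-169/25, -81/25]

Apply the ratio test: |a_{k+1}| / |a_k| = [(k³ + 5k + 7)/((k+1)³ + 5(k+1) + 7)] · 25·9/(36·11), which tends to 25/44 as k → ∞.
Convergence for |x + 5| · 25/44 < 1, i.e. |x + 5| < 44/25. So R = 44/25.
Check x = -81/25: the series is dominated by a constant times Σ 1/k³, which converges (p = 3 > 1).
When x = -169/25, the series is dominated by a constant times Σ 1/k³, which converges (p = 3 > 1).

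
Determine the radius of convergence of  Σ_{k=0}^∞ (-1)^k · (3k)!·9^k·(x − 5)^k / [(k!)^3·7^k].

Ratio test: |a_{k+1}/a_k| = (3k+1)·(3k+2)·(3k+3)/(k+1)³ · 9/7 → 243/7 as k → ∞.
Thus R = 1/(243/7) = 7/243.

R = 7/243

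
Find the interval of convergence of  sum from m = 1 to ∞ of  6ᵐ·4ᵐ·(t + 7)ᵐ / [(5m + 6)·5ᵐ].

[-173/24, -163/24)

By the ratio test, |a_{m+1}/a_m| = [(5m + 6)/(5(m+1) + 6)] · 6·4/5 → 24/5.
Hence the series converges for |t + 7| < 1/(24/5) = 5/24, so the radius of convergence is 5/24.
At t = -163/24: the terms behave like c/m; limit comparison with the harmonic series gives divergence.
At t = -173/24: the terms alternate in sign and decrease monotonically to 0 in absolute value (size ~ c/m), so the alternating series test gives convergence.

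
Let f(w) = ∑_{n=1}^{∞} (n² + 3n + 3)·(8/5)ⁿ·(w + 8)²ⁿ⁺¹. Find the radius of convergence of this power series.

Ratio test: |a_{n+1}/a_n| = [((n+1)² + 3(n+1) + 3)/(n² + 3n + 3)] · 8/5 → 8/5 as n → ∞.
Writing y = (w + 8)², the series in y has radius 5/8, so |w + 8| < √(5/8) and R = √10/4.

R = √10/4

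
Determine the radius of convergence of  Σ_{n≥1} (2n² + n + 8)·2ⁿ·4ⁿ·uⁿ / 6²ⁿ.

The ratio of consecutive coefficients is [(2(n+1)² + (n+1) + 8)/(2n² + n + 8)] · 2·4/36 → 2/9.
Hence the series converges for |u| < 1/(2/9) = 9/2, so the radius of convergence is 9/2.

R = 9/2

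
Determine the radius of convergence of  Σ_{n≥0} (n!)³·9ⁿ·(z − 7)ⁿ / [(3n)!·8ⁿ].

By the ratio test, |a_{n+1}/a_n| = (n+1)³/[(3n+1)·(3n+2)·(3n+3)] · 9/8 → 1/24.
Thus R = 1/(1/24) = 24.

R = 24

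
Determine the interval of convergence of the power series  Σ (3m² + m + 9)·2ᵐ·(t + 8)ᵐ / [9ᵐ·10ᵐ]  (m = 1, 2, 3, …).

Apply the ratio test: |a_{m+1}| / |a_m| = [(3(m+1)² + (m+1) + 9)/(3m² + m + 9)] · 2/(9·10), which tends to 1/45 as m → ∞.
The series converges when 1/45 · |t + 8| < 1, giving R = 45.
When t = 37, the terms have absolute value of order m², which does not tend to 0, so the series diverges by the divergence test.
When t = -53, the terms do not tend to 0, so the series diverges.

(-53, 37)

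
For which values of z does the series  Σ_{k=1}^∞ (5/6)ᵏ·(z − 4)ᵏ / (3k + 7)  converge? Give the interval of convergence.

Ratio test: |a_{k+1}/a_k| = [(3k + 7)/(3(k+1) + 7)] · 5/6 → 5/6 as k → ∞.
Hence the series converges for |z − 4| < 1/(5/6) = 6/5, so the radius of convergence is 6/5.
Endpoint z = 26/5: the terms behave like c/k; limit comparison with the harmonic series gives divergence.
When z = 14/5, the terms alternate in sign and decrease monotonically to 0 in absolute value (size ~ c/k), so the alternating series test gives convergence.

[14/5, 26/5)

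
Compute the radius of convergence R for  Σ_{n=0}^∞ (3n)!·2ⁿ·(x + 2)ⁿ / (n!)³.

R = 1/54

By the ratio test, |a_{n+1}/a_n| = (3n+1)·(3n+2)·(3n+3)/(n+1)³ · 2 → 54.
Hence the series converges for |x + 2| < 1/(54) = 1/54, so the radius of convergence is 1/54.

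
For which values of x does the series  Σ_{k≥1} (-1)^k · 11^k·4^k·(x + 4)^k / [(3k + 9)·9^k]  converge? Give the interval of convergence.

Ratio test: |a_{k+1}/a_k| = [(3k + 9)/(3(k+1) + 9)] · 11·4/9 → 44/9 as k → ∞.
Thus R = 1/(44/9) = 9/44.
When x = -167/44, the terms alternate in sign and decrease monotonically to 0 in absolute value (size ~ c/k), so the alternating series test gives convergence.
Check x = -185/44: comparison with the harmonic series Σ 1/k shows the series diverges.

(-185/44, -167/44]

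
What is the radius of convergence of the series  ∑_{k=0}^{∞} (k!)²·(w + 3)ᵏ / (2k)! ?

R = 4

Ratio test: |a_{k+1}/a_k| = (k+1)²/[(2k+1)·(2k+2)] → 1/4 as k → ∞.
The series converges when 1/4 · |w + 3| < 1, giving R = 4.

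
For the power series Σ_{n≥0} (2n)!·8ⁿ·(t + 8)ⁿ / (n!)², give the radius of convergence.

By the ratio test, |a_{n+1}/a_n| = (2n+1)·(2n+2)/(n+1)² · 8 → 32.
Thus R = 1/(32) = 1/32.

R = 1/32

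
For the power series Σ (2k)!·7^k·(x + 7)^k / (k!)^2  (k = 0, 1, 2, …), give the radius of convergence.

R = 1/28

Apply the ratio test: |a_{k+1}| / |a_k| = (2k+1)·(2k+2)/(k+1)² · 7, which tends to 28 as k → ∞.
Convergence for |x + 7| · 28 < 1, i.e. |x + 7| < 1/28. So R = 1/28.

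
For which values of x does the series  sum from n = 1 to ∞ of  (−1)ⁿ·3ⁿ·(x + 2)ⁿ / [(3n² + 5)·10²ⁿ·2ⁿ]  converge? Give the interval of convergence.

Ratio test: |a_{n+1}/a_n| = [(3n² + 5)/(3(n+1)² + 5)] · 3/(100·2) → 3/200 as n → ∞.
Hence the series converges for |x + 2| < 1/(3/200) = 200/3, so the radius of convergence is 200/3.
At x = 194/3: absolute convergence follows by limit comparison with Σ 1/n².
At x = -206/3: the series is dominated by a constant times Σ 1/n², which converges (p = 2 > 1).

[-206/3, 194/3]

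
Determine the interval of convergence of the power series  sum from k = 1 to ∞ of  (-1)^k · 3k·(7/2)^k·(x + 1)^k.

(-9/7, -5/7)

Apply the ratio test: |a_{k+1}| / |a_k| = [3(k+1)/3k] · 7/2, which tends to 7/2 as k → ∞.
Thus R = 1/(7/2) = 2/7.
Check x = -5/7: the k-th term does not approach 0; divergence by the term test.
When x = -9/7, the k-th term does not approach 0; divergence by the term test.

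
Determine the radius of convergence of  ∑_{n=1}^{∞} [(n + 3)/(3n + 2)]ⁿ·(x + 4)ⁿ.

R = 3

By the Cauchy root test, |a_n|^(1/n) = (n + 3)/(3n + 2) → 1/3.
The series converges when 1/3 · |x + 4| < 1, giving R = 3.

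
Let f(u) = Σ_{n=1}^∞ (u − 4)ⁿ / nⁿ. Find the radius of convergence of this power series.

R = ∞

Root test: |a_n|^(1/n) = 1/n → 0.
Since the n-th root of |a_n| tends to 0, the series converges for all real u; R = ∞.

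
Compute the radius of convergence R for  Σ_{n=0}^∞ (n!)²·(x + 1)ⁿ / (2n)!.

Apply the ratio test: |a_{n+1}| / |a_n| = (n+1)²/[(2n+1)·(2n+2)], which tends to 1/4 as n → ∞.
Convergence for |x + 1| · 1/4 < 1, i.e. |x + 1| < 4. So R = 4.

R = 4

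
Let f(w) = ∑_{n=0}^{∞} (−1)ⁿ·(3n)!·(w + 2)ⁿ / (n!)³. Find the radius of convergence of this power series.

R = 1/27

Ratio test: |a_{n+1}/a_n| = (3n+1)·(3n+2)·(3n+3)/(n+1)³ → 27 as n → ∞.
Hence the series converges for |w + 2| < 1/(27) = 1/27, so the radius of convergence is 1/27.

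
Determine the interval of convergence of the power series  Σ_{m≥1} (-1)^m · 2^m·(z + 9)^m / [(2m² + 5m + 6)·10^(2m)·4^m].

The ratio of consecutive coefficients is [(2m² + 5m + 6)/(2(m+1)² + 5(m+1) + 6)] · 2/(100·4) → 1/200.
Convergence for |z + 9| · 1/200 < 1, i.e. |z + 9| < 200. So R = 200.
At z = 191: absolute convergence follows by limit comparison with Σ 1/m².
When z = -209, the terms are on the order of 1/m², so the series converges absolutely by comparison with the p-series (p = 2 > 1).

[-209, 191]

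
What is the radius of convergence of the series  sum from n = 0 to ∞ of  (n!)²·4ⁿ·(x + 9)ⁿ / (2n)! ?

R = 1

The ratio of consecutive coefficients is (n+1)²/[(2n+1)·(2n+2)] · 4 → 1.
Hence R = 1.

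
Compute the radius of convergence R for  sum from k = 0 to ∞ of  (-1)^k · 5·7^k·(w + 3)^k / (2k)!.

R = ∞

Ratio test: |a_{k+1}/a_k| = 5/5 · 7 · 1/[(2k+1)·(2k+2)] → 0 as k → ∞.
The limit is 0, so the series converges for all w; R = ∞.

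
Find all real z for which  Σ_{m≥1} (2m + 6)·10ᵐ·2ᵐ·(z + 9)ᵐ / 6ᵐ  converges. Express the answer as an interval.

The ratio of consecutive coefficients is [(2(m+1) + 6)/(2m + 6)] · 10·2/6 → 10/3.
The series converges when 10/3 · |z + 9| < 1, giving R = 3/10.
Check z = -87/10: the terms do not tend to 0, so the series diverges.
Endpoint z = -93/10: the terms have absolute value of order m, which does not tend to 0, so the series diverges by the divergence test.

(-93/10, -87/10)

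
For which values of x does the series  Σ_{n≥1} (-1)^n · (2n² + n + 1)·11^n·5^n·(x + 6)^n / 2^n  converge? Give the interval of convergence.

Ratio test: |a_{n+1}/a_n| = [(2(n+1)² + (n+1) + 1)/(2n² + n + 1)] · 11·5/2 → 55/2 as n → ∞.
Thus R = 1/(55/2) = 2/55.
When x = -328/55, the terms have absolute value of order n², which does not tend to 0, so the series diverges by the divergence test.
Endpoint x = -332/55: the terms do not tend to 0, so the series diverges.

(-332/55, -328/55)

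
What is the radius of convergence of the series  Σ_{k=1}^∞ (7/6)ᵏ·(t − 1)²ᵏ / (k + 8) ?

R = √42/7

Apply the ratio test: |a_{k+1}| / |a_k| = [(k + 8)/((k+1) + 8)] · 7/6, which tends to 7/6 as k → ∞.
Successive powers of (t − 1) differ by 2, so the series converges when |t − 1|² · 7/6 < 1, i.e. |t − 1| < √(6/7). So R = √42/7.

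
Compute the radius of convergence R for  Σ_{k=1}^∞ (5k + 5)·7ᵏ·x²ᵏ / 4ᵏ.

R = 2√7/7

The ratio of consecutive coefficients is [(5(k+1) + 5)/(5k + 5)] · 7/4 → 7/4.
Writing y = x², the series in y has radius 4/7, so |x| < √(4/7) and R = 2√7/7.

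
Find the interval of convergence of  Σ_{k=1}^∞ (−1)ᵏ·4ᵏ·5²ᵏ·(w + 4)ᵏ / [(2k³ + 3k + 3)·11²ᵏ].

[-521/100, -279/100]

Ratio test: |a_{k+1}/a_k| = [(2k³ + 3k + 3)/(2(k+1)³ + 3(k+1) + 3)] · 4·25/121 → 100/121 as k → ∞.
Thus R = 1/(100/121) = 121/100.
When w = -279/100, absolute convergence follows by limit comparison with Σ 1/k³.
At w = -521/100: the series is dominated by a constant times Σ 1/k³, which converges (p = 3 > 1).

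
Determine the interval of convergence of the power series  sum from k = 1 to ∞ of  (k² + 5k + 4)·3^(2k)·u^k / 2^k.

Apply the ratio test: |a_{k+1}| / |a_k| = [((k+1)² + 5(k+1) + 4)/(k² + 5k + 4)] · 9/2, which tends to 9/2 as k → ∞.
The series converges when 9/2 · |u| < 1, giving R = 2/9.
Endpoint u = 2/9: the terms have absolute value of order k², which does not tend to 0, so the series diverges by the divergence test.
Endpoint u = -2/9: the k-th term does not approach 0; divergence by the term test.

(-2/9, 2/9)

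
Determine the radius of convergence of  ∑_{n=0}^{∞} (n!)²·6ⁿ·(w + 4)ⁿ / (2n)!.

Ratio test: |a_{n+1}/a_n| = (n+1)²/[(2n+1)·(2n+2)] · 6 → 3/2 as n → ∞.
Hence the series converges for |w + 4| < 1/(3/2) = 2/3, so the radius of convergence is 2/3.

R = 2/3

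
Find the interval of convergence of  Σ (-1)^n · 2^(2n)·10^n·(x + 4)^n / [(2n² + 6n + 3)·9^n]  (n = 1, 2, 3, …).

Apply the ratio test: |a_{n+1}| / |a_n| = [(2n² + 6n + 3)/(2(n+1)² + 6(n+1) + 3)] · 4·10/9, which tends to 40/9 as n → ∞.
Convergence for |x + 4| · 40/9 < 1, i.e. |x + 4| < 9/40. So R = 9/40.
At x = -151/40: absolute convergence follows by limit comparison with Σ 1/n².
Endpoint x = -169/40: absolute convergence follows by limit comparison with Σ 1/n².

[-169/40, -151/40]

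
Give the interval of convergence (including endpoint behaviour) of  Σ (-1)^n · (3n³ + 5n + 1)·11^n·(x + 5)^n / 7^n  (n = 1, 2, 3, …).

(-62/11, -48/11)

The ratio of consecutive coefficients is [(3(n+1)³ + 5(n+1) + 1)/(3n³ + 5n + 1)] · 11/7 → 11/7.
Hence the series converges for |x + 5| < 1/(11/7) = 7/11, so the radius of convergence is 7/11.
Check x = -48/11: the terms do not tend to 0, so the series diverges.
Endpoint x = -62/11: the terms do not tend to 0, so the series diverges.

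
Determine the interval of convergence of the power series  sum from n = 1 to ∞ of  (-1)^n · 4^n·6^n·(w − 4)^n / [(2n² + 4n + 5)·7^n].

[89/24, 103/24]

Ratio test: |a_{n+1}/a_n| = [(2n² + 4n + 5)/(2(n+1)² + 4(n+1) + 5)] · 4·6/7 → 24/7 as n → ∞.
Thus R = 1/(24/7) = 7/24.
Check w = 103/24: absolute convergence follows by limit comparison with Σ 1/n².
When w = 89/24, the series is dominated by a constant times Σ 1/n², which converges (p = 2 > 1).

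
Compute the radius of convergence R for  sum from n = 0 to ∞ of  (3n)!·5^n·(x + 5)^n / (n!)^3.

R = 1/135

Apply the ratio test: |a_{n+1}| / |a_n| = (3n+1)·(3n+2)·(3n+3)/(n+1)³ · 5, which tends to 135 as n → ∞.
Hence the series converges for |x + 5| < 1/(135) = 1/135, so the radius of convergence is 1/135.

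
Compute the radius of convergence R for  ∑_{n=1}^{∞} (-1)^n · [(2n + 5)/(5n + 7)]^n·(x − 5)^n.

By the Cauchy root test, |a_n|^(1/n) = (2n + 5)/(5n + 7) → 2/5.
The series converges when 2/5 · |x − 5| < 1, giving R = 5/2.

R = 5/2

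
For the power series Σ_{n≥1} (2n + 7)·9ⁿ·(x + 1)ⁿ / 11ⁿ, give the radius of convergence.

The ratio of consecutive coefficients is [(2(n+1) + 7)/(2n + 7)] · 9/11 → 9/11.
The series converges when 9/11 · |x + 1| < 1, giving R = 11/9.

R = 11/9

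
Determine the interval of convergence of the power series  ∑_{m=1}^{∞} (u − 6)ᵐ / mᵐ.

(−∞, ∞)

Applying the root test, |a_m|^(1/m) = 1/m → 0.
The limit is 0 for every u, so R = ∞.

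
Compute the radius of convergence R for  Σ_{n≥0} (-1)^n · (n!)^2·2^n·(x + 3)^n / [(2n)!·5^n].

Ratio test: |a_{n+1}/a_n| = (n+1)²/[(2n+1)·(2n+2)] · 2/5 → 1/10 as n → ∞.
Hence the series converges for |x + 3| < 1/(1/10) = 10, so the radius of convergence is 10.

R = 10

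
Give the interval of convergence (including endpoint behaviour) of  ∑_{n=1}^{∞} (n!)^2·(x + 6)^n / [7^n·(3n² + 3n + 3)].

The ratio of consecutive coefficients is (n+1)² · 1/7 · (3n² + 3n + 3)/(3(n+1)² + 3(n+1) + 3) → ∞.
The terms grow without bound for any (x + 6) ≠ 0, so R = 0 (convergence only at x = -6).

{-6}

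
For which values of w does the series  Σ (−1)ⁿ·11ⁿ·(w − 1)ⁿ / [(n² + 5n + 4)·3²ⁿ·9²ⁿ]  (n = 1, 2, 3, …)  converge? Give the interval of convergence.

The ratio of consecutive coefficients is [(n² + 5n + 4)/((n+1)² + 5(n+1) + 4)] · 11/(9·81) → 11/729.
Hence the series converges for |w − 1| < 1/(11/729) = 729/11, so the radius of convergence is 729/11.
When w = 740/11, absolute convergence follows by limit comparison with Σ 1/n².
When w = -718/11, the series is dominated by a constant times Σ 1/n², which converges (p = 2 > 1).

[-718/11, 740/11]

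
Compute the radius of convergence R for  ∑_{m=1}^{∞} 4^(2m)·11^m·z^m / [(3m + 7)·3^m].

R = 3/176

By the ratio test, |a_{m+1}/a_m| = [(3m + 7)/(3(m+1) + 7)] · 16·11/3 → 176/3.
Hence the series converges for |z| < 1/(176/3) = 3/176, so the radius of convergence is 3/176.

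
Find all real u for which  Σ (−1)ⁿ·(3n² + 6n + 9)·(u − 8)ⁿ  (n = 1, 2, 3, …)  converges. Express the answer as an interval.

(7, 9)

Ratio test: |a_{n+1}/a_n| = (3(n+1)² + 6(n+1) + 9)/(3n² + 6n + 9) → 1 as n → ∞.
Hence R = 1.
Check u = 9: the terms have absolute value of order n², which does not tend to 0, so the series diverges by the divergence test.
At u = 7: the terms have absolute value of order n², which does not tend to 0, so the series diverges by the divergence test.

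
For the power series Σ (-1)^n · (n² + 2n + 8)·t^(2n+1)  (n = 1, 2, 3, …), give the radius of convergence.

R = 1

Apply the ratio test: |a_{n+1}| / |a_n| = ((n+1)² + 2(n+1) + 8)/(n² + 2n + 8), which tends to 1 as n → ∞.
Successive powers of t differ by 2, so the series converges when |t|² · 1 < 1, i.e. |t| < √(1) = 1. So R = 1.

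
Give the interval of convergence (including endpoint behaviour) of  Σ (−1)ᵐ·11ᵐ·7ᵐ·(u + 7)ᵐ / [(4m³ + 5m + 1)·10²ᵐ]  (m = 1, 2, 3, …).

The ratio of consecutive coefficients is [(4m³ + 5m + 1)/(4(m+1)³ + 5(m+1) + 1)] · 11·7/100 → 77/100.
Hence the series converges for |u + 7| < 1/(77/100) = 100/77, so the radius of convergence is 100/77.
Check u = -439/77: absolute convergence follows by limit comparison with Σ 1/m³.
At u = -639/77: absolute convergence follows by limit comparison with Σ 1/m³.

[-639/77, -439/77]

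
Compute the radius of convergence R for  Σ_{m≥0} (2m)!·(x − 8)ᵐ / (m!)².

R = 1/4

By the ratio test, |a_{m+1}/a_m| = (2m+1)·(2m+2)/(m+1)² → 4.
Convergence for |x − 8| · 4 < 1, i.e. |x − 8| < 1/4. So R = 1/4.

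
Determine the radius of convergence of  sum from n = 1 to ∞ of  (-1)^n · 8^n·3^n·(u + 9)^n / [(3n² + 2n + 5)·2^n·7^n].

R = 7/12

The ratio of consecutive coefficients is [(3n² + 2n + 5)/(3(n+1)² + 2(n+1) + 5)] · 8·3/(2·7) → 12/7.
Thus R = 1/(12/7) = 7/12.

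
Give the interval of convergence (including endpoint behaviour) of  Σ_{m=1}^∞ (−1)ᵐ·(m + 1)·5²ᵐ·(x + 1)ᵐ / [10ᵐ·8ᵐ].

(-21/5, 11/5)

By the ratio test, |a_{m+1}/a_m| = [((m+1) + 1)/(m + 1)] · 25/(10·8) → 5/16.
Thus R = 1/(5/16) = 16/5.
At x = 11/5: the terms have absolute value of order m, which does not tend to 0, so the series diverges by the divergence test.
Endpoint x = -21/5: the terms have absolute value of order m, which does not tend to 0, so the series diverges by the divergence test.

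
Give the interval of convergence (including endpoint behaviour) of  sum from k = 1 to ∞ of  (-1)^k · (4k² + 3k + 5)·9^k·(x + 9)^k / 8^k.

The ratio of consecutive coefficients is [(4(k+1)² + 3(k+1) + 5)/(4k² + 3k + 5)] · 9/8 → 9/8.
Convergence for |x + 9| · 9/8 < 1, i.e. |x + 9| < 8/9. So R = 8/9.
At x = -73/9: the terms do not tend to 0, so the series diverges.
Endpoint x = -89/9: the k-th term does not approach 0; divergence by the term test.

(-89/9, -73/9)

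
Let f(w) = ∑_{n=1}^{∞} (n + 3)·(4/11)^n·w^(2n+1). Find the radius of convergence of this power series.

Apply the ratio test: |a_{n+1}| / |a_n| = [((n+1) + 3)/(n + 3)] · 4/11, which tends to 4/11 as n → ∞.
Writing y = w², the series in y has radius 11/4, so |w| < √(11/4) and R = √11/2.

R = √11/2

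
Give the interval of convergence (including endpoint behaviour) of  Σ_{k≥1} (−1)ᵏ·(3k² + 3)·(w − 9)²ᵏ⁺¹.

(8, 10)

Apply the ratio test: |a_{k+1}| / |a_k| = (3(k+1)² + 3)/(3k² + 3), which tends to 1 as k → ∞.
Successive powers of (w − 9) differ by 2, so the series converges when |w − 9|² · 1 < 1, i.e. |w − 9| < √(1) = 1. So R = 1.
At w = 10: the terms do not tend to 0, so the series diverges.
When w = 8, the terms do not tend to 0, so the series diverges.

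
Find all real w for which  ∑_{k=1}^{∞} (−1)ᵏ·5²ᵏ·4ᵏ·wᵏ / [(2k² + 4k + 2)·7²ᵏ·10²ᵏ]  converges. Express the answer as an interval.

[-49, 49]

The ratio of consecutive coefficients is [(2k² + 4k + 2)/(2(k+1)² + 4(k+1) + 2)] · 25·4/(49·100) → 1/49.
Thus R = 1/(1/49) = 49.
Check w = 49: absolute convergence follows by limit comparison with Σ 1/k².
Check w = -49: absolute convergence follows by limit comparison with Σ 1/k².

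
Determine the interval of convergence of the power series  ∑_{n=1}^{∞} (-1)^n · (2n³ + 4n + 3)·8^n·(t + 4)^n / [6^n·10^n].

Ratio test: |a_{n+1}/a_n| = [(2(n+1)³ + 4(n+1) + 3)/(2n³ + 4n + 3)] · 8/(6·10) → 2/15 as n → ∞.
The series converges when 2/15 · |t + 4| < 1, giving R = 15/2.
Check t = 7/2: the terms do not tend to 0, so the series diverges.
When t = -23/2, the terms do not tend to 0, so the series diverges.

(-23/2, 7/2)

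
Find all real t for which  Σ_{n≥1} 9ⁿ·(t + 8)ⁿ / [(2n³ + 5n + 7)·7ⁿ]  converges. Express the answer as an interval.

[-79/9, -65/9]

Apply the ratio test: |a_{n+1}| / |a_n| = [(2n³ + 5n + 7)/(2(n+1)³ + 5(n+1) + 7)] · 9/7, which tends to 9/7 as n → ∞.
Convergence for |t + 8| · 9/7 < 1, i.e. |t + 8| < 7/9. So R = 7/9.
Endpoint t = -65/9: absolute convergence follows by limit comparison with Σ 1/n³.
Check t = -79/9: absolute convergence follows by limit comparison with Σ 1/n³.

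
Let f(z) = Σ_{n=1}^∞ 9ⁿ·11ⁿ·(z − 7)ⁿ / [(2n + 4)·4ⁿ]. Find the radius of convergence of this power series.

R = 4/99

The ratio of consecutive coefficients is [(2n + 4)/(2(n+1) + 4)] · 9·11/4 → 99/4.
Hence the series converges for |z − 7| < 1/(99/4) = 4/99, so the radius of convergence is 4/99.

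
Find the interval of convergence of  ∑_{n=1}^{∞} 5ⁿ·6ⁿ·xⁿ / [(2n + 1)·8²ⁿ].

[-32/15, 32/15)

Ratio test: |a_{n+1}/a_n| = [(2n + 1)/(2(n+1) + 1)] · 5·6/64 → 15/32 as n → ∞.
Thus R = 1/(15/32) = 32/15.
Check x = 32/15: comparison with the harmonic series Σ 1/n shows the series diverges.
When x = -32/15, an alternating series whose terms decrease to 0 in absolute value, so it converges by the Leibniz criterion.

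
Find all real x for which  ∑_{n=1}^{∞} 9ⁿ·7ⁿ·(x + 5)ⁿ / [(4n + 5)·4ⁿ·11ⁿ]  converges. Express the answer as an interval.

The ratio of consecutive coefficients is [(4n + 5)/(4(n+1) + 5)] · 9·7/(4·11) → 63/44.
The series converges when 63/44 · |x + 5| < 1, giving R = 44/63.
Endpoint x = -271/63: comparison with the harmonic series Σ 1/n shows the series diverges.
Endpoint x = -359/63: convergence follows from the alternating series test (terms decrease monotonically to 0).

[-359/63, -271/63)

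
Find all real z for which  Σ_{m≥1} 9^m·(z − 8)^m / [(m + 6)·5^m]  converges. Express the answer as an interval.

The ratio of consecutive coefficients is [(m + 6)/((m+1) + 6)] · 9/5 → 9/5.
Thus R = 1/(9/5) = 5/9.
Endpoint z = 77/9: the terms behave like c/m; limit comparison with the harmonic series gives divergence.
Endpoint z = 67/9: the terms alternate in sign and decrease monotonically to 0 in absolute value (size ~ c/m), so the alternating series test gives convergence.

[67/9, 77/9)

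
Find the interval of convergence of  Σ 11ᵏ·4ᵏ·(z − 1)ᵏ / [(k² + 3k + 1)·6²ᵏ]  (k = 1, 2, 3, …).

[2/11, 20/11]

The ratio of consecutive coefficients is [(k² + 3k + 1)/((k+1)² + 3(k+1) + 1)] · 11·4/36 → 11/9.
The series converges when 11/9 · |z − 1| < 1, giving R = 9/11.
At z = 20/11: the series is dominated by a constant times Σ 1/k², which converges (p = 2 > 1).
Check z = 2/11: the series is dominated by a constant times Σ 1/k², which converges (p = 2 > 1).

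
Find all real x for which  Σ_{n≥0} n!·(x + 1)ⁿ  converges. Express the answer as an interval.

{-1}

Ratio test: |a_{n+1}/a_n| = (n+1) → ∞ as n → ∞.
The terms grow without bound for any (x + 1) ≠ 0, so R = 0 (convergence only at x = -1).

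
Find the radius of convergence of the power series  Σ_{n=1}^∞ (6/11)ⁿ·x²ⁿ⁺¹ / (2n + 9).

Ratio test: |a_{n+1}/a_n| = [(2n + 9)/(2(n+1) + 9)] · 6/11 → 6/11 as n → ∞.
Writing y = x², the series in y has radius 11/6, so |x| < √(11/6) and R = √66/6.

R = √66/6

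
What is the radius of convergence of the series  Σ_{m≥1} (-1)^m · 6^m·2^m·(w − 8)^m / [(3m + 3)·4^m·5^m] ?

R = 5/3

Apply the ratio test: |a_{m+1}| / |a_m| = [(3m + 3)/(3(m+1) + 3)] · 6·2/(4·5), which tends to 3/5 as m → ∞.
Hence the series converges for |w − 8| < 1/(3/5) = 5/3, so the radius of convergence is 5/3.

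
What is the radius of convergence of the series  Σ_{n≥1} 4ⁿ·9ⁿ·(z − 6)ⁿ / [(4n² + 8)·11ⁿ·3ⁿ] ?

By the ratio test, |a_{n+1}/a_n| = [(4n² + 8)/(4(n+1)² + 8)] · 4·9/(11·3) → 12/11.
Hence the series converges for |z − 6| < 1/(12/11) = 11/12, so the radius of convergence is 11/12.

R = 11/12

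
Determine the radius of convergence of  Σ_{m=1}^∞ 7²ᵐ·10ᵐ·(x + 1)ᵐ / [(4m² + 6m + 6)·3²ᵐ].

Ratio test: |a_{m+1}/a_m| = [(4m² + 6m + 6)/(4(m+1)² + 6(m+1) + 6)] · 49·10/9 → 490/9 as m → ∞.
The series converges when 490/9 · |x + 1| < 1, giving R = 9/490.

R = 9/490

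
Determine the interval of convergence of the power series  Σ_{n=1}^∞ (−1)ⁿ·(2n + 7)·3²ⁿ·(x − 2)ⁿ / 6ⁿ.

(4/3, 8/3)

The ratio of consecutive coefficients is [(2(n+1) + 7)/(2n + 7)] · 9/6 → 3/2.
Convergence for |x − 2| · 3/2 < 1, i.e. |x − 2| < 2/3. So R = 2/3.
Check x = 8/3: the terms have absolute value of order n, which does not tend to 0, so the series diverges by the divergence test.
Endpoint x = 4/3: the terms do not tend to 0, so the series diverges.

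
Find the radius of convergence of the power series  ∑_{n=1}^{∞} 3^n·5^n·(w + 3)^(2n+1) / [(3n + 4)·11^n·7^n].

The ratio of consecutive coefficients is [(3n + 4)/(3(n+1) + 4)] · 3·5/(11·7) → 15/77.
Since the exponent of (w + 3) increases by 2 each term, convergence requires |w + 3|² < 77/15, hence R = √1155/15.

R = √1155/15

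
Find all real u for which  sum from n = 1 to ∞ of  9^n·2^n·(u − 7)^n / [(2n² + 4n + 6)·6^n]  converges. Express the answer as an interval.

[20/3, 22/3]

By the ratio test, |a_{n+1}/a_n| = [(2n² + 4n + 6)/(2(n+1)² + 4(n+1) + 6)] · 9·2/6 → 3.
Hence the series converges for |u − 7| < 1/(3) = 1/3, so the radius of convergence is 1/3.
Check u = 22/3: the series is dominated by a constant times Σ 1/n², which converges (p = 2 > 1).
Endpoint u = 20/3: absolute convergence follows by limit comparison with Σ 1/n².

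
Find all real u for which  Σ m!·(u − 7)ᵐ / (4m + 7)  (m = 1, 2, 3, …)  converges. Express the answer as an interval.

{7}

Ratio test: |a_{m+1}/a_m| = (m+1) · (4m + 7)/(4(m+1) + 7) → ∞ as m → ∞.
Since the ratio → ∞, the series diverges for every u ≠ 7, and R = 0.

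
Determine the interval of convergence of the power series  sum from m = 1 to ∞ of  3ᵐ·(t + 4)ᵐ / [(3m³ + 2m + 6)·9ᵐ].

Apply the ratio test: |a_{m+1}| / |a_m| = [(3m³ + 2m + 6)/(3(m+1)³ + 2(m+1) + 6)] · 3/9, which tends to 1/3 as m → ∞.
Thus R = 1/(1/3) = 3.
Check t = -1: the terms are on the order of 1/m³, so the series converges absolutely by comparison with the p-series (p = 3 > 1).
At t = -7: the series is dominated by a constant times Σ 1/m³, which converges (p = 3 > 1).

[-7, -1]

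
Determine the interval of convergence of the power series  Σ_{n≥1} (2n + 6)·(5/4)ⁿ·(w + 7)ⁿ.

(-39/5, -31/5)

The ratio of consecutive coefficients is [(2(n+1) + 6)/(2n + 6)] · 5/4 → 5/4.
Convergence for |w + 7| · 5/4 < 1, i.e. |w + 7| < 4/5. So R = 4/5.
When w = -31/5, the n-th term does not approach 0; divergence by the term test.
Endpoint w = -39/5: the terms do not tend to 0, so the series diverges.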